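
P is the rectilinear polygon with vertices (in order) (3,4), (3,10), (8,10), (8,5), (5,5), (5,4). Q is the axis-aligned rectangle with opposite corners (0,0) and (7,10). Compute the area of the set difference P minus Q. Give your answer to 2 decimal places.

|P| = 27, |P∩Q| = 22.
|P ∖ Q| = |P| − |P∩Q| = 27 − 22 = 5.00.

5.00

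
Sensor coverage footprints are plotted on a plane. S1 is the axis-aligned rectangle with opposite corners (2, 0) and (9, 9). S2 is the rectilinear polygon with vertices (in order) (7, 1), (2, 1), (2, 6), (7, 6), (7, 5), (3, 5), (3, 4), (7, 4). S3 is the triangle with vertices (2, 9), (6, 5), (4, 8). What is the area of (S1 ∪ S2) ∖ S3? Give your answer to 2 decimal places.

|S1 ∪ S2| = 63.
|(S1 ∪ S2) ∩ S3| = 2.
|(S1 ∪ S2) ∖ S3| = 63 − 2 = 61.00.

61.00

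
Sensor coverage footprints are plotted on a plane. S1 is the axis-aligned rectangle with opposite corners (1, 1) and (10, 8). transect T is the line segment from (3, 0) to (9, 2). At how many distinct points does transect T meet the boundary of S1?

The segment meets the boundary at (6,1).

1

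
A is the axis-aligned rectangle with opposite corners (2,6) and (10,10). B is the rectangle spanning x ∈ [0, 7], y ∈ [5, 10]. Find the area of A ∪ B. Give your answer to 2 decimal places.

47.00

By inclusion–exclusion:
Individual areas: |A| = 32, |B| = 35.
|A∩B|: x∈[2,7], y∈[6,10] → 5·4 = 20.
|A ∪ B| = 67 − 20 = 47.00.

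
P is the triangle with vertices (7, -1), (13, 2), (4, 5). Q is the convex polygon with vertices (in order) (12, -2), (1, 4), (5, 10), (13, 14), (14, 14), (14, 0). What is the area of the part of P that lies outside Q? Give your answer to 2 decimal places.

2.45

|P| = 22.5, |P∩Q| = 20.0476.
|P ∖ Q| = |P| − |P∩Q| = 22.5 − 20.0476 = 2.45.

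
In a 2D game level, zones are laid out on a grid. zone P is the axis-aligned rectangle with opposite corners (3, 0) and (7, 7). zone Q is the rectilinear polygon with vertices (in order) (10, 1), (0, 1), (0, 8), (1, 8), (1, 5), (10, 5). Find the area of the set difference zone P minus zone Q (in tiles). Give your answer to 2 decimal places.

12.00

|zone P| = 28, |zone P∩zone Q| = 16.
|zone P ∖ zone Q| = |zone P| − |zone P∩zone Q| = 28 − 16 = 12.00.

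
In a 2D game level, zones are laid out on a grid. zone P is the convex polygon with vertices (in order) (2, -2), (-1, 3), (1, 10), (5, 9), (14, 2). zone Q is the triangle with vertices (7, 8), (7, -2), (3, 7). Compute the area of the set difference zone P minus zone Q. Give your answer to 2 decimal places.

79.69

|zone P| = 99, |zone P∩zone Q| = 19.3122.
|zone P ∖ zone Q| = |zone P| − |zone P∩zone Q| = 99 − 19.3122 = 79.69.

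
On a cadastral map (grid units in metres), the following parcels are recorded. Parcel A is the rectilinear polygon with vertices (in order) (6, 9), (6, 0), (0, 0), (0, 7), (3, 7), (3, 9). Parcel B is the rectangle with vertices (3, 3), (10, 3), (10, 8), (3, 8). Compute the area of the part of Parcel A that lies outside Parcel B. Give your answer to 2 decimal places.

33.00

|Parcel A| = 48, |Parcel A∩Parcel B| = 15.
|Parcel A ∖ Parcel B| = |Parcel A| − |Parcel A∩Parcel B| = 48 − 15 = 33.00.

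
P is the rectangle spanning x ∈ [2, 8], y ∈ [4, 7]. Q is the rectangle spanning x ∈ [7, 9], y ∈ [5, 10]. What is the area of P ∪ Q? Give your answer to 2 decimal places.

By inclusion–exclusion:
Individual areas: |P| = 18, |Q| = 10.
|P∩Q|: x∈[7,8], y∈[5,7] → 1·2 = 2.
|P ∪ Q| = 28 − 2 = 26.00.

26.00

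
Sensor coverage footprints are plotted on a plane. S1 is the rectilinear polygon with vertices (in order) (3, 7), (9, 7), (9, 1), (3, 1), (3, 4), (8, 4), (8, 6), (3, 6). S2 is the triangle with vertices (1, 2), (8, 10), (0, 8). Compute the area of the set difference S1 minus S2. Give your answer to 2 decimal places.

|S1| = 26, |S1∩S2| = 1.9375.
|S1 ∖ S2| = |S1| − |S1∩S2| = 26 − 1.9375 = 24.06.

24.06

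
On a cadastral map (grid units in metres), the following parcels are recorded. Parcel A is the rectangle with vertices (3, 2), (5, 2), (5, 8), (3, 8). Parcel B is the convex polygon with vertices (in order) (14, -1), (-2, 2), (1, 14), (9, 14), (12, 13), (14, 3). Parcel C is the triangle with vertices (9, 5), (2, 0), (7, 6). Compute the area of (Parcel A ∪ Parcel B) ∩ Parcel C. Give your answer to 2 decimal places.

The region (Parcel A ∪ Parcel B) ∩ Parcel C is the polygon with vertices (2.901,1.081), (7,6), (9,5), (3.386,0.99).
By the shoelace formula its area is 8.20.

8.20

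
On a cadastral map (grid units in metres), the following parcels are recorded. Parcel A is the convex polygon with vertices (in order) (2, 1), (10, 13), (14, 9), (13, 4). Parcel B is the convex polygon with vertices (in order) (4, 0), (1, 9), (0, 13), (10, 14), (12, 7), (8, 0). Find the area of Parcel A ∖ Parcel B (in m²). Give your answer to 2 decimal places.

|Parcel A| = 66, |Parcel A∩Parcel B| = 48.4968.
|Parcel A ∖ Parcel B| = |Parcel A| − |Parcel A∩Parcel B| = 66 − 48.4968 = 17.50.

17.50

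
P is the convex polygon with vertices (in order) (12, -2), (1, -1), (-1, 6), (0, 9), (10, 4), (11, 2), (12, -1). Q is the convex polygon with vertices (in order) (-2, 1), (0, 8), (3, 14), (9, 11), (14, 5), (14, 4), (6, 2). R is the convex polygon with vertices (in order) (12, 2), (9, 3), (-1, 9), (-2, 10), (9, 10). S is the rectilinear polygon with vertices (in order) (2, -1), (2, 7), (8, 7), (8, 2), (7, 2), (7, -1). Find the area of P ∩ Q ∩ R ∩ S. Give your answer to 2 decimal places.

5.63

The intersection is the polygon with vertices (8,5), (8,3.6), (2.333,7), (4,7).
By the shoelace formula its area is 5.63.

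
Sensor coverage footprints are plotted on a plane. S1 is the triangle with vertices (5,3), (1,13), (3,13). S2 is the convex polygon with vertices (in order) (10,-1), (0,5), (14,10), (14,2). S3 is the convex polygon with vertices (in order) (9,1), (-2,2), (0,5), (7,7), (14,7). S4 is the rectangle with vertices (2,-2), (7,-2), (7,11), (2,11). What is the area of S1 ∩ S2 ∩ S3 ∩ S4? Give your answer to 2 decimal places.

1.00

The intersection is the polygon with vertices (3.769,6.077), (4.351,6.243), (5,3).
By the shoelace formula its area is 1.00.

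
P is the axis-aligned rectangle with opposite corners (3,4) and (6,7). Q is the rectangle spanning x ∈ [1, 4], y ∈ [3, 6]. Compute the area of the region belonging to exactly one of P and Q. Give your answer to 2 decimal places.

14.00

|P∩Q|: x∈[3,4], y∈[4,6] → 1·2 = 2.
|P △ Q| = |P| + |Q| − 2·|P∩Q| = 9 + 9 − 4 = 14.00.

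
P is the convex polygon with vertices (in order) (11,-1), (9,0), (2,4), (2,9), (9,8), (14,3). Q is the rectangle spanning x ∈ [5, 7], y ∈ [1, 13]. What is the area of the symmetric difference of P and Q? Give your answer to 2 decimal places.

|P| = 71, |Q| = 24, |P∩Q| = 13.4286.
|P △ Q| = |P| + |Q| − 2·|P∩Q| = 71 + 24 − 26.8571 = 68.14.

68.14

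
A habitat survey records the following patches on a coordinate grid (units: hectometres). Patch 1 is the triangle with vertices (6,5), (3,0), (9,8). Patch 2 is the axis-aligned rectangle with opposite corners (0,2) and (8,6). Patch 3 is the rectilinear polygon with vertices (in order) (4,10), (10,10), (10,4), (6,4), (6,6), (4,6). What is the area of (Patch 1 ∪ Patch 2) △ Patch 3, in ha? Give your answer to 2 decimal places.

55.80

|Patch 1 ∪ Patch 2| = 32.8.
|(Patch 1 ∪ Patch 2) ∩ Patch 3| = 4.5.
|(Patch 1 ∪ Patch 2) △ Patch 3| = 32.8 + 32 − 9 = 55.80.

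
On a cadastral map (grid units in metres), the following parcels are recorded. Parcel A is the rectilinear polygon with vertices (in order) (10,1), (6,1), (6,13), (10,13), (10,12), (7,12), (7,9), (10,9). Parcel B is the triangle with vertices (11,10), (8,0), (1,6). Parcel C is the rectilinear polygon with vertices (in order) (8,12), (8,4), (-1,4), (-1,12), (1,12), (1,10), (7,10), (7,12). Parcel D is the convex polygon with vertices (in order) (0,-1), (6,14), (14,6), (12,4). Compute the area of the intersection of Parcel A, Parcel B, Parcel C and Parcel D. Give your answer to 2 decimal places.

The intersection is the polygon with vertices (8,8.8), (8,4), (6,4), (6,8).
By the shoelace formula its area is 8.80.

8.80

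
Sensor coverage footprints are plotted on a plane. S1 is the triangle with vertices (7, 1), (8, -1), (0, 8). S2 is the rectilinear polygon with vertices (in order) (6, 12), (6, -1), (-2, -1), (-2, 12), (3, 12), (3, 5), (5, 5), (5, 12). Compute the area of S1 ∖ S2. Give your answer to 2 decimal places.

1.25

|S1| = 3.5, |S1∩S2| = 2.25.
|S1 ∖ S2| = |S1| − |S1∩S2| = 3.5 − 2.25 = 1.25.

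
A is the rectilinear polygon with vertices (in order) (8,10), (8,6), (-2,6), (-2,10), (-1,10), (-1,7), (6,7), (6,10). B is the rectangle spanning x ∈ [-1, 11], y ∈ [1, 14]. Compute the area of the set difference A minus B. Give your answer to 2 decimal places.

4.00

|A| = 19, |A∩B| = 15.
|A ∖ B| = |A| − |A∩B| = 19 − 15 = 4.00.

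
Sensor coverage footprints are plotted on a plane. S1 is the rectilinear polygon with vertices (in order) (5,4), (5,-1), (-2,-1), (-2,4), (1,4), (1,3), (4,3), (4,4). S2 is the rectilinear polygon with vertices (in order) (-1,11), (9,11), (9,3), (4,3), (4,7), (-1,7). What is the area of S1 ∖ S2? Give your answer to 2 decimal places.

|S1| = 32, |S1∩S2| = 1.
|S1 ∖ S2| = |S1| − |S1∩S2| = 32 − 1 = 31.00.

31.00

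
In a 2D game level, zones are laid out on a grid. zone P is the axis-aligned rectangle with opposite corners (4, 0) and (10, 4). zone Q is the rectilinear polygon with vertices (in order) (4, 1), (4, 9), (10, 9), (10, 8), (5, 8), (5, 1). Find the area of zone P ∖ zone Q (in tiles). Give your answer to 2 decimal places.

21.00

|zone P| = 24, |zone P∩zone Q| = 3.
|zone P ∖ zone Q| = |zone P| − |zone P∩zone Q| = 24 − 3 = 21.00.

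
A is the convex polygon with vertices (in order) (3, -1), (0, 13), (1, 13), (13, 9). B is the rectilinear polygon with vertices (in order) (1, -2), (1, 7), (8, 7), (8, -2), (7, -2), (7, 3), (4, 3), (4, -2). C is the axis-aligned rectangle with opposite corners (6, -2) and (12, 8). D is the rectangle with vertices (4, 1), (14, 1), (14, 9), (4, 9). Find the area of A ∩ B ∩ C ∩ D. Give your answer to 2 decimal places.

The intersection is the polygon with vertices (8,4), (7,3), (6,3), (6,7), (8,7).
By the shoelace formula its area is 7.50.

7.50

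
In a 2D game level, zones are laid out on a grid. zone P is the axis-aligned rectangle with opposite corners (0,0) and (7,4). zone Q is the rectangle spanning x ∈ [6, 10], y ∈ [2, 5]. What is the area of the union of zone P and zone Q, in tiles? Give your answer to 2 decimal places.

38.00

By inclusion–exclusion:
Individual areas: |zone P| = 28, |zone Q| = 12.
|zone P∩zone Q|: x∈[6,7], y∈[2,4] → 1·2 = 2.
|zone P ∪ zone Q| = 40 − 2 = 38.00.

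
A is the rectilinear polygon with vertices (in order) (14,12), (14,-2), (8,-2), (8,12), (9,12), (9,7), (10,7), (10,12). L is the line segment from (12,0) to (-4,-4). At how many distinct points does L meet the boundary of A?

1

The segment meets the boundary at (8,-1).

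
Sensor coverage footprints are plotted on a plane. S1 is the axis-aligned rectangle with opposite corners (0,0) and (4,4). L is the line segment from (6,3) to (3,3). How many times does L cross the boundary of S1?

1

The segment meets the boundary at (4,3).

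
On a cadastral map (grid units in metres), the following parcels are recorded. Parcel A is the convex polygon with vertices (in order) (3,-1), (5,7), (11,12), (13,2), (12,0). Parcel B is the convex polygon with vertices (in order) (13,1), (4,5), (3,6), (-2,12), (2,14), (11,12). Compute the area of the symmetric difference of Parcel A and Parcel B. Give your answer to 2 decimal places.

88.38

|Parcel A| = 80.5, |Parcel B| = 104.5, |Parcel A∩Parcel B| = 48.3121.
|Parcel A △ Parcel B| = |Parcel A| + |Parcel B| − 2·|Parcel A∩Parcel B| = 80.5 + 104.5 − 96.6242 = 88.38.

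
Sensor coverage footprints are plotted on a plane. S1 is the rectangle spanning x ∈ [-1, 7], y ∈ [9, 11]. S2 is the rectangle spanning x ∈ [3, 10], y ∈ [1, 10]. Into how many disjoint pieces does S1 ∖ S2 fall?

1

S1 ∖ S2 is a single connected region.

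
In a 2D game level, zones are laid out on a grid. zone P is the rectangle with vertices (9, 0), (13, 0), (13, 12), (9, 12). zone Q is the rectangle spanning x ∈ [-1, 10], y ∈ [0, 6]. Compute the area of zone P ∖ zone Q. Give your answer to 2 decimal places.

|zone P∩zone Q|: x∈[9,10], y∈[0,6] → 1·6 = 6.
|zone P| = 48.
|zone P ∖ zone Q| = |zone P| − |zone P∩zone Q| = 48 − 6 = 42.00.

42.00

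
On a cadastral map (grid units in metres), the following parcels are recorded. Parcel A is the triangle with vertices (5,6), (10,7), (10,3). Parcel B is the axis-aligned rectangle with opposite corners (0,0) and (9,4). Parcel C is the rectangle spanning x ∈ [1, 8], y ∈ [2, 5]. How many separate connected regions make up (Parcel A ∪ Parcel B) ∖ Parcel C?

1

(Parcel A ∪ Parcel B) ∖ Parcel C is a single connected region.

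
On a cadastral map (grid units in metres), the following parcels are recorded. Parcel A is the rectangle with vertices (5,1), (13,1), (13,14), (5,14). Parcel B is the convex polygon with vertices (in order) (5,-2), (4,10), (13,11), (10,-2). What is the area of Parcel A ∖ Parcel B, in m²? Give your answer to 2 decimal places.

|Parcel A| = 104, |Parcel A∩Parcel B| = 64.906.
|Parcel A ∖ Parcel B| = |Parcel A| − |Parcel A∩Parcel B| = 104 − 64.906 = 39.09.

39.09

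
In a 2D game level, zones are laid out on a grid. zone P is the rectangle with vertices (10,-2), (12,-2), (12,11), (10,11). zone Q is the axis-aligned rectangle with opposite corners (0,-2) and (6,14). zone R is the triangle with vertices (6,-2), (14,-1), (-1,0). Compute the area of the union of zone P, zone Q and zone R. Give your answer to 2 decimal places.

127.09

By inclusion–exclusion:
Individual areas: |zone P| = 26, |zone Q| = 96, |zone R| = 11.5.
|zone P∩zone Q| = 0 (no overlap).
|zone P∩zone R| = 1.15.
|zone Q∩zone R| = 5.2571.
|zone P∩zone Q∩zone R| = 0.
|zone P ∪ zone Q ∪ zone R| = 133.5 − 6.4071 + 0 = 127.09.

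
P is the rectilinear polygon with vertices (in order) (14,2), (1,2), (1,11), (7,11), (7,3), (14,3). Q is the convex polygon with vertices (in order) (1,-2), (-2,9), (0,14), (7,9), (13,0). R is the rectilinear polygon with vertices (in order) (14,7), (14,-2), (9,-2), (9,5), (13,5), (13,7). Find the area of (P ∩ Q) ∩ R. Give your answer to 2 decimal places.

The region (P ∩ Q) ∩ R is the polygon with vertices (11,3), (11.667,2), (9,2), (9,3).
By the shoelace formula its area is 2.33.

2.33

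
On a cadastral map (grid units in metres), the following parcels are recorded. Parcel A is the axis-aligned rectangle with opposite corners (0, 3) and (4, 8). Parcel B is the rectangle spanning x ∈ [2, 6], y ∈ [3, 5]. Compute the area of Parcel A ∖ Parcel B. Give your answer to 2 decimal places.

16.00

|Parcel A∩Parcel B|: x∈[2,4], y∈[3,5] → 2·2 = 4.
|Parcel A| = 20.
|Parcel A ∖ Parcel B| = |Parcel A| − |Parcel A∩Parcel B| = 20 − 4 = 16.00.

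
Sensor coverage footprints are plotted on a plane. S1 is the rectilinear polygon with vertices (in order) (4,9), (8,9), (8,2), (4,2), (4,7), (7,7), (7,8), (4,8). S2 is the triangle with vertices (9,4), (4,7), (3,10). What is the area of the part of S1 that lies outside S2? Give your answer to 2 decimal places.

|S1| = 25, |S1∩S2| = 3.3.
|S1 ∖ S2| = |S1| − |S1∩S2| = 25 − 3.3 = 21.70.

21.70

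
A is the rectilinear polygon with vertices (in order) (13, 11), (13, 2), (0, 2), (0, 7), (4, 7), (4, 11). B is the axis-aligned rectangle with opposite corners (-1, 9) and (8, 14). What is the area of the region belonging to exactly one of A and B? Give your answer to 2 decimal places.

130.00

|A| = 101, |B| = 45, |A∩B| = 8.
|A △ B| = |A| + |B| − 2·|A∩B| = 101 + 45 − 16 = 130.00.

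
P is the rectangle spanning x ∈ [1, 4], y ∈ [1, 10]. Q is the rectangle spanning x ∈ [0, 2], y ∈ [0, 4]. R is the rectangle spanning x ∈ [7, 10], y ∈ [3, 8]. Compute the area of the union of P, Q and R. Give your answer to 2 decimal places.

47.00

By inclusion–exclusion:
Individual areas: |P| = 27, |Q| = 8, |R| = 15.
|P∩Q|: x∈[1,2], y∈[1,4] → 1·3 = 3.
|P∩R| = 0 (no overlap).
|Q∩R| = 0 (no overlap).
|P∩Q∩R| = 0.
|P ∪ Q ∪ R| = 50 − 3 + 0 = 47.00.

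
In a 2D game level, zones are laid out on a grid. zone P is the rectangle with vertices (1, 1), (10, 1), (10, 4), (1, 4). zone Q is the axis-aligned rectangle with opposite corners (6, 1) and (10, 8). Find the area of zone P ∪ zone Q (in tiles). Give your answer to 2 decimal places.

43.00

By inclusion–exclusion:
Individual areas: |zone P| = 27, |zone Q| = 28.
|zone P∩zone Q|: x∈[6,10], y∈[1,4] → 4·3 = 12.
|zone P ∪ zone Q| = 55 − 12 = 43.00.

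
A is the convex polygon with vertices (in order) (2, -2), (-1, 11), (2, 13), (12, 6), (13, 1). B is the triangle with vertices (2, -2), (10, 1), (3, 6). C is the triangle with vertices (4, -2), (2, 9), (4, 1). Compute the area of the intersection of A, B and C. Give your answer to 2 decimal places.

The intersection is the polygon with vertices (3.872,-1.298), (2.815,4.519), (2.917,5.333), (4,1), (4,-1.25).
By the shoelace formula its area is 2.39.

2.39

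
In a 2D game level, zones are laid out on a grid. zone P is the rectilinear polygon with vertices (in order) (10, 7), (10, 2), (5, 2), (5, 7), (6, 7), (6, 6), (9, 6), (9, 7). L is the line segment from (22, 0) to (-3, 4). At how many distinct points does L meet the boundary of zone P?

2

The segment meets the boundary at (5,2.72), (9.5,2).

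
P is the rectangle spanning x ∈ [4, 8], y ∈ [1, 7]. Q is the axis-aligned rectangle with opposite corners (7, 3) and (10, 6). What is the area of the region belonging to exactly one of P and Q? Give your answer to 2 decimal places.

|P∩Q|: x∈[7,8], y∈[3,6] → 1·3 = 3.
|P △ Q| = |P| + |Q| − 2·|P∩Q| = 24 + 9 − 6 = 27.00.

27.00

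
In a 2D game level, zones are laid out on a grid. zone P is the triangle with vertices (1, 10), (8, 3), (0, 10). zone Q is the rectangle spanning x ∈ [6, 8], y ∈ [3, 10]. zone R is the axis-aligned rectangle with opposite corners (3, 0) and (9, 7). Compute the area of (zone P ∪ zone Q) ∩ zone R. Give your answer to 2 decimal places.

The region (zone P ∪ zone Q) ∩ zone R is the polygon with vertices (6,7), (8,7), (8,3), (6,3), (6,4.75), (3.429,7), (4,7), (6,5).
By the shoelace formula its area is 8.89.

8.89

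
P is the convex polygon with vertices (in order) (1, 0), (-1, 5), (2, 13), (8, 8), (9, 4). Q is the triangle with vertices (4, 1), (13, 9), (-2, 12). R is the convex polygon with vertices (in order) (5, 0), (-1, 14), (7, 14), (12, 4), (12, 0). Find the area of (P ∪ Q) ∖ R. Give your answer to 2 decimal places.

|P ∪ Q| = 96.8464.
|(P ∪ Q) ∩ R| = 61.087.
|(P ∪ Q) ∖ R| = 96.8464 − 61.087 = 35.76.

35.76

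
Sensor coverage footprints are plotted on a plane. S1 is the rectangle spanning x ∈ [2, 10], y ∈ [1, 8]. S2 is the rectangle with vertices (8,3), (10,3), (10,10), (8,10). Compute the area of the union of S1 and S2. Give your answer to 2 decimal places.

By inclusion–exclusion:
Individual areas: |S1| = 56, |S2| = 14.
|S1∩S2|: x∈[8,10], y∈[3,8] → 2·5 = 10.
|S1 ∪ S2| = 70 − 10 = 60.00.

60.00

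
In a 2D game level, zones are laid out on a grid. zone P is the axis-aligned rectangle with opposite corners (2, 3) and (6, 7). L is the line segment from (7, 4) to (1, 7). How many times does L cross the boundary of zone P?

2

The segment meets the boundary at (2,6.5), (6,4.5).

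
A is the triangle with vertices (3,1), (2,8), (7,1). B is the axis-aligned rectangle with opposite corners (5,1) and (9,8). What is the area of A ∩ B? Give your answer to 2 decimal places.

2.80

The intersection is the polygon with vertices (7,1), (5,1), (5,3.8).
By the shoelace formula its area is 2.80.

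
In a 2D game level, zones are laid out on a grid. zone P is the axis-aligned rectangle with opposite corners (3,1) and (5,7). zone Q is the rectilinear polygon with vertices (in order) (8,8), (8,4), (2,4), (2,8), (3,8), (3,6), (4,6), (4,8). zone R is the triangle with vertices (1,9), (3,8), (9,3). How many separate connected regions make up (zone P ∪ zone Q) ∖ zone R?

(zone P ∪ zone Q) ∖ zone R splits into 2 disjoint pieces (area 17.8333, area 9.9833).

2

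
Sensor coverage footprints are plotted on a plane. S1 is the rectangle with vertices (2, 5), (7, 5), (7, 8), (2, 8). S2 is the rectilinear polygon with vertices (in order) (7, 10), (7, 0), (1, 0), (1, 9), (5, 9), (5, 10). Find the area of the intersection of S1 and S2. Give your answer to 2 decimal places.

The intersection is the polygon with vertices (7,5), (2,5), (2,8), (7,8).
By the shoelace formula its area is 15.00.

15.00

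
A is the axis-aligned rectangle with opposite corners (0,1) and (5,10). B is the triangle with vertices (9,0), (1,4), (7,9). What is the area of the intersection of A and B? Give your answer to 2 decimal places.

10.67

The intersection is the polygon with vertices (5,2), (1,4), (5,7.333).
By the shoelace formula its area is 10.67.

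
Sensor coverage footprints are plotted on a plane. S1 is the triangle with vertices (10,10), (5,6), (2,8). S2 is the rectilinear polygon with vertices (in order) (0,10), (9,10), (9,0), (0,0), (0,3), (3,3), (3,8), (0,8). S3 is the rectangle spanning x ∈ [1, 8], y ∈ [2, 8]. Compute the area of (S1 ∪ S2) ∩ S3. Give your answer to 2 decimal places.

32.33

|S1 ∪ S2| = 75.6083.
|(S1 ∪ S2) ∩ S3| = 32.33.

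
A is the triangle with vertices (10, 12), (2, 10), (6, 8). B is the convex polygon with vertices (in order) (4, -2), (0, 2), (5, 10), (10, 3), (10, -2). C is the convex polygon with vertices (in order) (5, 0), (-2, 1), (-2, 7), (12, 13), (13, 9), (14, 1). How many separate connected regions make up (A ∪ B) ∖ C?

2

(A ∪ B) ∖ C splits into 2 disjoint pieces (area 3.7385, area 16.1389).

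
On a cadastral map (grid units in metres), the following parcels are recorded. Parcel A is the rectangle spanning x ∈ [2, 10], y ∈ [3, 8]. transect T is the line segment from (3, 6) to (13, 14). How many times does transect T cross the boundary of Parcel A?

The segment meets the boundary at (5.5,8).

1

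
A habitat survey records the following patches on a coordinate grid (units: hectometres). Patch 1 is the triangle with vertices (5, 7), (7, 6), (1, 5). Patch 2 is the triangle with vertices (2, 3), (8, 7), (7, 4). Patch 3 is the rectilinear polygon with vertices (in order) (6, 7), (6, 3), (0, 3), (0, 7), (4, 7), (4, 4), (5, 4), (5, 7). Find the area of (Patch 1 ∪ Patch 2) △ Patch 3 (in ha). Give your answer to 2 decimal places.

20.80

|Patch 1 ∪ Patch 2| = 10.9365.
|(Patch 1 ∪ Patch 2) ∩ Patch 3| = 5.5667.
|(Patch 1 ∪ Patch 2) △ Patch 3| = 10.9365 + 21 − 11.1333 = 20.80.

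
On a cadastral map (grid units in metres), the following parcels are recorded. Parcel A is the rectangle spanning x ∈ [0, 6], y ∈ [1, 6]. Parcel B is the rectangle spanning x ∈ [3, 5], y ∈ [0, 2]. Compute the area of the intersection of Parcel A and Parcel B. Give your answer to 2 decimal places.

|Parcel A∩Parcel B|: x∈[3,5], y∈[1,2] → 2·1 = 2.

2.00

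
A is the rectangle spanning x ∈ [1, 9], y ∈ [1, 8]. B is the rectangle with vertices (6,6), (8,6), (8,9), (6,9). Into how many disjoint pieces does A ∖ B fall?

A ∖ B is a single connected region.

1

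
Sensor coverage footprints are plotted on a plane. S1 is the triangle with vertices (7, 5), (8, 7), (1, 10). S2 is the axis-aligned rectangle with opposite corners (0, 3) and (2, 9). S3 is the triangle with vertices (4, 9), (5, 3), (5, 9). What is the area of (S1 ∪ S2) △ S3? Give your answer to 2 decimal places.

21.09

|S1 ∪ S2| = 20.5.
|(S1 ∪ S2) ∩ S3| = 1.2063.
|(S1 ∪ S2) △ S3| = 20.5 + 3 − 2.4125 = 21.09.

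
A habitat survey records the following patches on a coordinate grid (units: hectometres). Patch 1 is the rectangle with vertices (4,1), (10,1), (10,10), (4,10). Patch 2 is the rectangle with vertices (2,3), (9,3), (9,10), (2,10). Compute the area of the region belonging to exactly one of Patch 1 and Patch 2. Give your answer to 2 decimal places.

|Patch 1∩Patch 2|: x∈[4,9], y∈[3,10] → 5·7 = 35.
|Patch 1 △ Patch 2| = |Patch 1| + |Patch 2| − 2·|Patch 1∩Patch 2| = 54 + 49 − 70 = 33.00.

33.00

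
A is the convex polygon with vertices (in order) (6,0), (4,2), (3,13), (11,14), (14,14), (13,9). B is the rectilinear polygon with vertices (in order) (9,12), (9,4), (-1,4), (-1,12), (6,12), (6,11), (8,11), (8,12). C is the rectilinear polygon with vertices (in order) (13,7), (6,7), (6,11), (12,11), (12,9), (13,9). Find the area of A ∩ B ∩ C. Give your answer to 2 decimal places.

The intersection is the polygon with vertices (8,11), (9,11), (9,7), (6,7), (6,11).
By the shoelace formula its area is 12.00.

12.00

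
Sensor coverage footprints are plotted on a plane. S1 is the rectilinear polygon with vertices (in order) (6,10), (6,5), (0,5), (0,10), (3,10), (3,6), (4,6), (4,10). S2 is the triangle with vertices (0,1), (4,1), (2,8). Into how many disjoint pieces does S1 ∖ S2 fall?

S1 ∖ S2 is a single connected region.

1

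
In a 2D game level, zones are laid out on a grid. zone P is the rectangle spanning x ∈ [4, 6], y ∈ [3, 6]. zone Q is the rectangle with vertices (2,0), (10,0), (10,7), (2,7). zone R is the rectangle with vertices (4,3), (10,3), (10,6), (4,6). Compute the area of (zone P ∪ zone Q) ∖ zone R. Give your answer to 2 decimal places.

|zone P ∪ zone Q| = 56.
|(zone P ∪ zone Q) ∩ zone R| = 18.
|(zone P ∪ zone Q) ∖ zone R| = 56 − 18 = 38.00.

38.00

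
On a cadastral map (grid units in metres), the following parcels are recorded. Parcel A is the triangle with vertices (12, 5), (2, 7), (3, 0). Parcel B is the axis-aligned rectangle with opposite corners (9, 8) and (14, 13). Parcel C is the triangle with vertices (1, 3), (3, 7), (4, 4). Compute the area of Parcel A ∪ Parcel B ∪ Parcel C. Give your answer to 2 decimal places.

60.54

By inclusion–exclusion:
Individual areas: |Parcel A| = 34, |Parcel B| = 25, |Parcel C| = 5.
|Parcel A∩Parcel B| = 0.
|Parcel A∩Parcel C| = 3.456.
|Parcel B∩Parcel C| = 0.
|Parcel A∩Parcel B∩Parcel C| = 0.
|Parcel A ∪ Parcel B ∪ Parcel C| = 64 − 3.456 + 0 = 60.54.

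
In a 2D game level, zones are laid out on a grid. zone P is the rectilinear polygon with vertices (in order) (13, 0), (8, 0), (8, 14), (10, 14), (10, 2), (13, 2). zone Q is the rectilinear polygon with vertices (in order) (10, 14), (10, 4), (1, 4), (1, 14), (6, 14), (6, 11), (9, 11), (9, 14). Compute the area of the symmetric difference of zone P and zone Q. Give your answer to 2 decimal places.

|zone P| = 34, |zone Q| = 81, |zone P∩zone Q| = 17.
|zone P △ zone Q| = |zone P| + |zone Q| − 2·|zone P∩zone Q| = 34 + 81 − 34 = 81.00.

81.00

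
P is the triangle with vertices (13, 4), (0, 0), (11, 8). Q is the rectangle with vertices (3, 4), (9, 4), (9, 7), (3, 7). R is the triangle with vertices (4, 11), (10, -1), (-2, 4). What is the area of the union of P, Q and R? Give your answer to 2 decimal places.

By inclusion–exclusion:
Individual areas: |P| = 30, |Q| = 18, |R| = 57.
|P∩Q| = 4.4545.
|P∩R| = 9.4945.
|Q∩R| = 11.25.
|P∩Q∩R| = 1.0667.
|P ∪ Q ∪ R| = 105 − 25.1991 + 1.0667 = 80.87.

80.87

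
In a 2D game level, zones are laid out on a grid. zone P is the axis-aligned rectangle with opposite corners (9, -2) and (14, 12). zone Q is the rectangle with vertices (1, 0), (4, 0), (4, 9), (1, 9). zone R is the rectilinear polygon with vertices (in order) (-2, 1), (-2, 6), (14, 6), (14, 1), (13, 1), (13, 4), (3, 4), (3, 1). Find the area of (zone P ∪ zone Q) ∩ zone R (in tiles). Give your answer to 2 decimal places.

25.00

|zone P ∪ zone Q| = 97.
|(zone P ∪ zone Q) ∩ zone R| = 25.00.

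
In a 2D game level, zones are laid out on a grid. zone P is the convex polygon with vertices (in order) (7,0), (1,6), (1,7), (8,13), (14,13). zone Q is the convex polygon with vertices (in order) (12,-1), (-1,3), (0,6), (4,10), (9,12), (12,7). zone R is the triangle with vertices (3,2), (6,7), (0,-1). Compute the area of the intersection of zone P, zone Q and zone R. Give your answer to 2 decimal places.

0.96

The intersection is the polygon with vertices (3.429,3.571), (6,7), (3.75,3.25).
By the shoelace formula its area is 0.96.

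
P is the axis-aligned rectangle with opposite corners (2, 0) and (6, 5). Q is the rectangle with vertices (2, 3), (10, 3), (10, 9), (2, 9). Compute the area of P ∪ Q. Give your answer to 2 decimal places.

60.00

By inclusion–exclusion:
Individual areas: |P| = 20, |Q| = 48.
|P∩Q|: x∈[2,6], y∈[3,5] → 4·2 = 8.
|P ∪ Q| = 68 − 8 = 60.00.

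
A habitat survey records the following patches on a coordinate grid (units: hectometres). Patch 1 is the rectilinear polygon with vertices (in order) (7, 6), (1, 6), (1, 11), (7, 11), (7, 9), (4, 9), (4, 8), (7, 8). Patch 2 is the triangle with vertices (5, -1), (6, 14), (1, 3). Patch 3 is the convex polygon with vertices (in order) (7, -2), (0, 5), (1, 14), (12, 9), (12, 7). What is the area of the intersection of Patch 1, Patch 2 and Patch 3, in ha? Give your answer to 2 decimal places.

9.03

The intersection is the polygon with vertices (4.636,11), (5.8,11), (5.667,9), (4,9), (4,8), (5.6,8), (5.467,6), (2.364,6).
By the shoelace formula its area is 9.03.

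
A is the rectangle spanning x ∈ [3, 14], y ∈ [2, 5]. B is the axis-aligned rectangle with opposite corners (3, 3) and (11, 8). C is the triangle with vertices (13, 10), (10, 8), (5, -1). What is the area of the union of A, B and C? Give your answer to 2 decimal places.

By inclusion–exclusion:
Individual areas: |A| = 33, |B| = 40, |C| = 8.5.
|A∩B|: x∈[3,11], y∈[3,5] → 8·2 = 16.
|A∩C| = 2.3182.
|B∩C| = 5.3763.
|A∩B∩C| = 1.7172.
|A ∪ B ∪ C| = 81.5 − 23.6944 + 1.7172 = 59.52.

59.52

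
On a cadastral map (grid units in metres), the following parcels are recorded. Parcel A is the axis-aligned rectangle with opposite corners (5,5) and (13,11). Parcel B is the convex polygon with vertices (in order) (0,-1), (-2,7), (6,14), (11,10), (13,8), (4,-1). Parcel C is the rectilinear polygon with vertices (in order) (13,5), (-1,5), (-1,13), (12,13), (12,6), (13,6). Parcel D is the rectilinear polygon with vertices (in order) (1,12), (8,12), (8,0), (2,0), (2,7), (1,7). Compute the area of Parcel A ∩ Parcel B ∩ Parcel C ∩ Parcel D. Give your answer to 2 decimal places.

18.00

The intersection is the polygon with vertices (8,11), (8,5), (5,5), (5,11).
By the shoelace formula its area is 18.00.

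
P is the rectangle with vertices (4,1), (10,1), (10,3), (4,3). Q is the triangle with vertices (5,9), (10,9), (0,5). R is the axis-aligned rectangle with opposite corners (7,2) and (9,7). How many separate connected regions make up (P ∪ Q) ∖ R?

(P ∪ Q) ∖ R splits into 2 disjoint pieces (area 10, area 10).

2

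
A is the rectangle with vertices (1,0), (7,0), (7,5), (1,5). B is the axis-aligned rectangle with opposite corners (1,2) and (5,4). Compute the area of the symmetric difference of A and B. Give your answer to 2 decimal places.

|A∩B|: x∈[1,5], y∈[2,4] → 4·2 = 8.
|A △ B| = |A| + |B| − 2·|A∩B| = 30 + 8 − 16 = 22.00.

22.00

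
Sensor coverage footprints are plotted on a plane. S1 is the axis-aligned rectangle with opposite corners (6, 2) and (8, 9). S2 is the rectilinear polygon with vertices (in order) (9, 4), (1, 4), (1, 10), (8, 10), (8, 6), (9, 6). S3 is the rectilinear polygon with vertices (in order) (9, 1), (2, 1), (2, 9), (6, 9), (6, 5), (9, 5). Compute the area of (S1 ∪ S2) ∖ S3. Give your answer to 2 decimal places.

|S1 ∪ S2| = 48.
|(S1 ∪ S2) ∩ S3| = 27.
|(S1 ∪ S2) ∖ S3| = 48 − 27 = 21.00.

21.00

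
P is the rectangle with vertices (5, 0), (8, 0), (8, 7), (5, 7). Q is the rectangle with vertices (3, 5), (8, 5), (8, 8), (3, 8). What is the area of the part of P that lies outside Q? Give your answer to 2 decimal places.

15.00

|P∩Q|: x∈[5,8], y∈[5,7] → 3·2 = 6.
|P| = 21.
|P ∖ Q| = |P| − |P∩Q| = 21 − 6 = 15.00.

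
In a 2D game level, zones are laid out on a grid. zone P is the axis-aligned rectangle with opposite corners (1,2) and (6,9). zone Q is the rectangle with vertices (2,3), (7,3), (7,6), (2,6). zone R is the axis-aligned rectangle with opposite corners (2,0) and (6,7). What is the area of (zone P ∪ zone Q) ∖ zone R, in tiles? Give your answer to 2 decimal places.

|zone P ∪ zone Q| = 38.
|(zone P ∪ zone Q) ∩ zone R| = 20.
|(zone P ∪ zone Q) ∖ zone R| = 38 − 20 = 18.00.

18.00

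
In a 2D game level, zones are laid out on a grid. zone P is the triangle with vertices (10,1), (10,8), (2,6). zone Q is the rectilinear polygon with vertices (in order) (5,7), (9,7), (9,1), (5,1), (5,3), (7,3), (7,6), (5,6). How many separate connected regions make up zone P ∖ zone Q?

2

zone P ∖ zone Q splits into 2 disjoint pieces (area 7.6875, area 8.925).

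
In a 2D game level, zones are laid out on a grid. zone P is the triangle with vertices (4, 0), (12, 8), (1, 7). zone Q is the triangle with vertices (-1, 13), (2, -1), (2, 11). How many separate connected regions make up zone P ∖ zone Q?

zone P ∖ zone Q is a single connected region.

1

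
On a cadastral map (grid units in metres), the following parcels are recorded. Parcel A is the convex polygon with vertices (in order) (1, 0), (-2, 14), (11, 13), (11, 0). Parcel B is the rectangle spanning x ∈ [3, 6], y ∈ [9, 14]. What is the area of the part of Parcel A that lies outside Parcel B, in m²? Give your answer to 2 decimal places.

141.00

|Parcel A| = 154.5, |Parcel A∩Parcel B| = 13.5.
|Parcel A ∖ Parcel B| = |Parcel A| − |Parcel A∩Parcel B| = 154.5 − 13.5 = 141.00.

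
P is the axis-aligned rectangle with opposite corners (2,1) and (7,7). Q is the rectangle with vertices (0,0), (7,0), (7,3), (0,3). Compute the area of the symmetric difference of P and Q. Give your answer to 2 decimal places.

|P∩Q|: x∈[2,7], y∈[1,3] → 5·2 = 10.
|P △ Q| = |P| + |Q| − 2·|P∩Q| = 30 + 21 − 20 = 31.00.

31.00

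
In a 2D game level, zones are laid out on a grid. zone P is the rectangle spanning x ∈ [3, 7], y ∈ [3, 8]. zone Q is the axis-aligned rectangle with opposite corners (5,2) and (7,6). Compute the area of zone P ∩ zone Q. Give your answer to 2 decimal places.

|zone P∩zone Q|: x∈[5,7], y∈[3,6] → 2·3 = 6.

6.00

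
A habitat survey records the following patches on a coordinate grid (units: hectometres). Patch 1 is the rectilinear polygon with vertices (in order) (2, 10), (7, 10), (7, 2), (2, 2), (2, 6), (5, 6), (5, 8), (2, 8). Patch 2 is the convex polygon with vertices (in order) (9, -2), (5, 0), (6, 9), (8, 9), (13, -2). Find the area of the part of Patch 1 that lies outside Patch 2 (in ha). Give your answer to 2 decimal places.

24.28

|Patch 1| = 34, |Patch 1∩Patch 2| = 9.7222.
|Patch 1 ∖ Patch 2| = |Patch 1| − |Patch 1∩Patch 2| = 34 − 9.7222 = 24.28.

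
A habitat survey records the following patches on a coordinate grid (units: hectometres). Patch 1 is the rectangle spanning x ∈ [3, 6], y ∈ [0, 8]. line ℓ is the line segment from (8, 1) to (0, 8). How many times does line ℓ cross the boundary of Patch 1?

2

The segment meets the boundary at (3,5.375), (6,2.75).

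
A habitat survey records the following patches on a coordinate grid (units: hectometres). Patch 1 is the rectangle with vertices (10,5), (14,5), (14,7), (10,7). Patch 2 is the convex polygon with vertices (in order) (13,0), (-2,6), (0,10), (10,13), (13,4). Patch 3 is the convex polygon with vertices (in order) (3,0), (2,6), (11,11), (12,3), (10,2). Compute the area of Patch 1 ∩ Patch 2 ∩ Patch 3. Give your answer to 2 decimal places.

3.25

The intersection is the polygon with vertices (10,7), (11.5,7), (11.75,5), (10,5).
By the shoelace formula its area is 3.25.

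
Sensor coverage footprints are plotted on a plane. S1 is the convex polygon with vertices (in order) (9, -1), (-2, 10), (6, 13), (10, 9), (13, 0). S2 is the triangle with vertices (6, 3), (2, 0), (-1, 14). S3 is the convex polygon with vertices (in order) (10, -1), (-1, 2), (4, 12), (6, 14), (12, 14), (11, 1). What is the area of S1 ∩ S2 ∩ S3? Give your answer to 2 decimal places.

The intersection is the polygon with vertices (6,3), (5.429,2.571), (1.333,6.667), (2.36,8.72).
By the shoelace formula its area is 8.72.

8.72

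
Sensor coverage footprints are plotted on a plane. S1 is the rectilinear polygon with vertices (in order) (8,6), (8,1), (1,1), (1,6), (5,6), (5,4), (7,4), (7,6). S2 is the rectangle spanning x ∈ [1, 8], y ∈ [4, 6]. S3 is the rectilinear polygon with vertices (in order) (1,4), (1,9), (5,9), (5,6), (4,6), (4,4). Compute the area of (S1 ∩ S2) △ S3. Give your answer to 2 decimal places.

16.00

|S1 ∩ S2| = 10.
|(S1 ∩ S2) ∩ S3| = 6.
|(S1 ∩ S2) △ S3| = 10 + 18 − 12 = 16.00.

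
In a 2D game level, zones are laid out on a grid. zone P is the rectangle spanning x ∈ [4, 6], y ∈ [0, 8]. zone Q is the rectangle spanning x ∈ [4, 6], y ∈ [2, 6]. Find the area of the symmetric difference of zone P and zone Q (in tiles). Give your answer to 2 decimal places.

|zone P∩zone Q|: x∈[4,6], y∈[2,6] → 2·4 = 8.
|zone P △ zone Q| = |zone P| + |zone Q| − 2·|zone P∩zone Q| = 16 + 8 − 16 = 8.00.

8.00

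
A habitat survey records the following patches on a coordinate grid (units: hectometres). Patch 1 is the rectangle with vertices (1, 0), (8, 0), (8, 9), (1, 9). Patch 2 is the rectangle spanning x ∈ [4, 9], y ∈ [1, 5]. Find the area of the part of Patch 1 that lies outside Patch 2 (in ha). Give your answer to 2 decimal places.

|Patch 1∩Patch 2|: x∈[4,8], y∈[1,5] → 4·4 = 16.
|Patch 1| = 63.
|Patch 1 ∖ Patch 2| = |Patch 1| − |Patch 1∩Patch 2| = 63 − 16 = 47.00.

47.00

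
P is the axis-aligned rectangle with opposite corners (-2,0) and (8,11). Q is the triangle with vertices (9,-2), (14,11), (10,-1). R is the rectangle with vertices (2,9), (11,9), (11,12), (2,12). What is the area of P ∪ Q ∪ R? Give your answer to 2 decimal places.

129.00

By inclusion–exclusion:
Individual areas: |P| = 110, |Q| = 4, |R| = 27.
|P∩Q| = 0.
|P∩R|: x∈[2,8], y∈[9,11] → 6·2 = 12.
|Q∩R| = 0.
|P∩Q∩R| = 0.
|P ∪ Q ∪ R| = 141 − 12 + 0 = 129.00.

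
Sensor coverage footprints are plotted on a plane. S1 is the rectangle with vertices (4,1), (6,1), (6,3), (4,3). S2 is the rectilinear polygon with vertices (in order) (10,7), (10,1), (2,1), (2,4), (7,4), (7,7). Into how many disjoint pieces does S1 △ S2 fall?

1

S1 △ S2 is a single connected region.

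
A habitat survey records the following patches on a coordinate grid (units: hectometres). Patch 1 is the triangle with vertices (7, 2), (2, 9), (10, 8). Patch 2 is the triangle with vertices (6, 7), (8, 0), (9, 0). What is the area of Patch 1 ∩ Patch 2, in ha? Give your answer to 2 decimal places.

1.20

The intersection is the polygon with vertices (7.273,2.546), (6,7), (7.615,3.231).
By the shoelace formula its area is 1.20.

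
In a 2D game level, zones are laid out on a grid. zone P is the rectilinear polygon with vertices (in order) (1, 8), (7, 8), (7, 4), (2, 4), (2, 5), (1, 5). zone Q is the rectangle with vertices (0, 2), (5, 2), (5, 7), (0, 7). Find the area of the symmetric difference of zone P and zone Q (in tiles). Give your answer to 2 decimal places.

26.00

|zone P| = 23, |zone Q| = 25, |zone P∩zone Q| = 11.
|zone P △ zone Q| = |zone P| + |zone Q| − 2·|zone P∩zone Q| = 23 + 25 − 22 = 26.00.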